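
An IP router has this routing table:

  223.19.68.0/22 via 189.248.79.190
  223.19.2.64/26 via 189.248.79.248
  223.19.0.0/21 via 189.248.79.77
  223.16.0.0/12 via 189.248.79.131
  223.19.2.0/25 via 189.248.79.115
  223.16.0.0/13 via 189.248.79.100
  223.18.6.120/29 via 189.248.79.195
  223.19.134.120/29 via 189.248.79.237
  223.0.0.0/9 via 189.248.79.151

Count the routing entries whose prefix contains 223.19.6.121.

Prefixes containing 223.19.6.121:
  223.0.0.0/9 (223.0.0.0 - 223.127.255.255)
  223.16.0.0/12 (223.16.0.0 - 223.31.255.255)
  223.16.0.0/13 (223.16.0.0 - 223.23.255.255)
  223.19.0.0/21 (223.19.0.0 - 223.19.7.255)
Total matching entries: 4.

4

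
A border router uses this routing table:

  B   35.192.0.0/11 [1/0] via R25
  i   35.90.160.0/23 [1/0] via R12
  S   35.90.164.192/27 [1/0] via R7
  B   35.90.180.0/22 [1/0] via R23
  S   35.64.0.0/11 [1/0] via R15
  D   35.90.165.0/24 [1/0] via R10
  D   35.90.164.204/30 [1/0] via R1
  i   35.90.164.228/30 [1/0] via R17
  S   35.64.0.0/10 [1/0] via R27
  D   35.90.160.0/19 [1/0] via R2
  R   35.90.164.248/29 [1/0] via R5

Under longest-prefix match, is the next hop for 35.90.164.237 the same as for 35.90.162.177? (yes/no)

yes

35.90.164.237: longest match 35.90.160.0/19 -> R2
35.90.162.177: longest match 35.90.160.0/19 -> R2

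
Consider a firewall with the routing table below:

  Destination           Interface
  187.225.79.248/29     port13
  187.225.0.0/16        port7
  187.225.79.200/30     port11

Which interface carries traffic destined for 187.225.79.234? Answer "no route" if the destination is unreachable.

Routes whose prefix contains 187.225.79.234:
  187.225.0.0/16 (187.225.0.0 - 187.225.255.255) -> port7
More-specific entries that do NOT match:
  187.225.79.200/30 (187.225.79.200 - 187.225.79.203) does not contain 187.225.79.234
  187.225.79.248/29 (187.225.79.248 - 187.225.79.255) does not contain 187.225.79.234
Longest matching prefix is /16 -> interface port7.

port7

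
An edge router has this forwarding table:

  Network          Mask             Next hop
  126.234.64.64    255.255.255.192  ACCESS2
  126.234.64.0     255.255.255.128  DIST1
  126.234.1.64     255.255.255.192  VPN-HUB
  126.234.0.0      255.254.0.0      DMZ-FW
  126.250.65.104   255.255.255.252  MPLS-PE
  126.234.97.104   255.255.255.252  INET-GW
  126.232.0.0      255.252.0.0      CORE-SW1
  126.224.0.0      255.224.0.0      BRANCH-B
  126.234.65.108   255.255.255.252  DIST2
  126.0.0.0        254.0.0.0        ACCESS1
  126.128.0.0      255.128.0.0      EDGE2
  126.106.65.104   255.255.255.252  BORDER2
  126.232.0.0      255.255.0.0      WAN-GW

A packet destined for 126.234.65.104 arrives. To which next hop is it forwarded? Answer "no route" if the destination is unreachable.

Routes whose prefix contains 126.234.65.104:
  126.0.0.0/7 (126.0.0.0 - 127.255.255.255) -> ACCESS1
  126.128.0.0/9 (126.128.0.0 - 126.255.255.255) -> EDGE2
  126.224.0.0/11 (126.224.0.0 - 126.255.255.255) -> BRANCH-B
  126.232.0.0/14 (126.232.0.0 - 126.235.255.255) -> CORE-SW1
  126.234.0.0/15 (126.234.0.0 - 126.235.255.255) -> DMZ-FW
More-specific entries that do NOT match:
  126.250.65.104/30 (126.250.65.104 - 126.250.65.107) does not contain 126.234.65.104
  126.234.97.104/30 (126.234.97.104 - 126.234.97.107) does not contain 126.234.65.104
  126.234.65.108/30 (126.234.65.108 - 126.234.65.111) does not contain 126.234.65.104
  126.106.65.104/30 (126.106.65.104 - 126.106.65.107) does not contain 126.234.65.104
  126.234.64.64/26 (126.234.64.64 - 126.234.64.127) does not contain 126.234.65.104
  126.234.1.64/26 (126.234.1.64 - 126.234.1.127) does not contain 126.234.65.104
  126.234.64.0/25 (126.234.64.0 - 126.234.64.127) does not contain 126.234.65.104
  126.232.0.0/16 (126.232.0.0 - 126.232.255.255) does not contain 126.234.65.104
Longest matching prefix is /15 -> next hop DMZ-FW.

DMZ-FW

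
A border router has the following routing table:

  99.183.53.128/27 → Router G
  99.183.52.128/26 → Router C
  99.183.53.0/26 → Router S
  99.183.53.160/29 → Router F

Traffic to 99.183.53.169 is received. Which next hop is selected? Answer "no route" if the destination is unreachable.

no route

No entry's prefix contains 99.183.53.169; there is no default route.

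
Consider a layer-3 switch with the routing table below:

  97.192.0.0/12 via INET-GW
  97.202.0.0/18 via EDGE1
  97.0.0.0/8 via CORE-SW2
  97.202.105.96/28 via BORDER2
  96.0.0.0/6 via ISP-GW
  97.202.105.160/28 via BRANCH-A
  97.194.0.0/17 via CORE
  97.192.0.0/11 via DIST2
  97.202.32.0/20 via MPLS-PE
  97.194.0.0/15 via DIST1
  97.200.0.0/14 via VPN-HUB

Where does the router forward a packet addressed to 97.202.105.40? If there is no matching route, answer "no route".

VPN-HUB

Routes whose prefix contains 97.202.105.40:
  96.0.0.0/6 (96.0.0.0 - 99.255.255.255) -> ISP-GW
  97.0.0.0/8 (97.0.0.0 - 97.255.255.255) -> CORE-SW2
  97.192.0.0/11 (97.192.0.0 - 97.223.255.255) -> DIST2
  97.192.0.0/12 (97.192.0.0 - 97.207.255.255) -> INET-GW
  97.200.0.0/14 (97.200.0.0 - 97.203.255.255) -> VPN-HUB
More-specific entries that do NOT match:
  97.202.105.96/28 (97.202.105.96 - 97.202.105.111) does not contain 97.202.105.40
  97.202.105.160/28 (97.202.105.160 - 97.202.105.175) does not contain 97.202.105.40
  97.202.32.0/20 (97.202.32.0 - 97.202.47.255) does not contain 97.202.105.40
  97.202.0.0/18 (97.202.0.0 - 97.202.63.255) does not contain 97.202.105.40
  97.194.0.0/17 (97.194.0.0 - 97.194.127.255) does not contain 97.202.105.40
  97.194.0.0/15 (97.194.0.0 - 97.195.255.255) does not contain 97.202.105.40
Longest matching prefix is /14 -> next hop VPN-HUB.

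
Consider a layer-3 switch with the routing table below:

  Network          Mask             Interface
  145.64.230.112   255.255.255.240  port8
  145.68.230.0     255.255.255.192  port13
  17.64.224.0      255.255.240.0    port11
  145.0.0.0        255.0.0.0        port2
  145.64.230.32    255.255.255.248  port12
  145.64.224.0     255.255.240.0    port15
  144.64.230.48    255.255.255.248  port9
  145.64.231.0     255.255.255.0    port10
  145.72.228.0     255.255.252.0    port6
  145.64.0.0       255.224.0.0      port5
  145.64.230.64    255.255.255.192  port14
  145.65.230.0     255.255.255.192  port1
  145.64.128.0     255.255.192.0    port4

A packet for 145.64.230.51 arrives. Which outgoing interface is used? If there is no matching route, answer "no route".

port15

Routes whose prefix contains 145.64.230.51:
  145.0.0.0/8 (145.0.0.0 - 145.255.255.255) -> port2
  145.64.0.0/11 (145.64.0.0 - 145.95.255.255) -> port5
  145.64.224.0/20 (145.64.224.0 - 145.64.239.255) -> port15
More-specific entries that do NOT match:
  145.64.230.32/29 (145.64.230.32 - 145.64.230.39) does not contain 145.64.230.51
  144.64.230.48/29 (144.64.230.48 - 144.64.230.55) does not contain 145.64.230.51
  145.64.230.112/28 (145.64.230.112 - 145.64.230.127) does not contain 145.64.230.51
  145.68.230.0/26 (145.68.230.0 - 145.68.230.63) does not contain 145.64.230.51
  145.64.230.64/26 (145.64.230.64 - 145.64.230.127) does not contain 145.64.230.51
  145.65.230.0/26 (145.65.230.0 - 145.65.230.63) does not contain 145.64.230.51
  145.64.231.0/24 (145.64.231.0 - 145.64.231.255) does not contain 145.64.230.51
  145.72.228.0/22 (145.72.228.0 - 145.72.231.255) does not contain 145.64.230.51
Longest matching prefix is /20 -> interface port15.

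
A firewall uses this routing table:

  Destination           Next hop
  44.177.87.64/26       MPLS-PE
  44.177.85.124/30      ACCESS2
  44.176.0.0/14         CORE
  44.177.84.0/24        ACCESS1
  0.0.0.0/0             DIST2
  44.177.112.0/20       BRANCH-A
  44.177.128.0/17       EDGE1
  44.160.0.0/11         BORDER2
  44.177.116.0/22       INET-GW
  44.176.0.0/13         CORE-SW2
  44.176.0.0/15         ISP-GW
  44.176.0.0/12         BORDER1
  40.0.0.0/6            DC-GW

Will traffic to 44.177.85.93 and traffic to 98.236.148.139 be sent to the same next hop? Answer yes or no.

no

44.177.85.93: longest match 44.176.0.0/15 -> ISP-GW
98.236.148.139: longest match 0.0.0.0/0 -> DIST2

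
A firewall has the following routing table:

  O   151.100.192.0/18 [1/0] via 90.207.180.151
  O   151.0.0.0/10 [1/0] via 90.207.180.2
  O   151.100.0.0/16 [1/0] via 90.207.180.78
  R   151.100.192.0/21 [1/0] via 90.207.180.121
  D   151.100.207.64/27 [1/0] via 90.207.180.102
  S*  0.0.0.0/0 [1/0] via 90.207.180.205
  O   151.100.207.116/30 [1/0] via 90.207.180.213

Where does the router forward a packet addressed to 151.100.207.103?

90.207.180.151

Routes whose prefix contains 151.100.207.103:
  0.0.0.0/0 (default, matches everything) -> 90.207.180.205
  151.100.0.0/16 (151.100.0.0 - 151.100.255.255) -> 90.207.180.78
  151.100.192.0/18 (151.100.192.0 - 151.100.255.255) -> 90.207.180.151
More-specific entries that do NOT match:
  151.100.207.116/30 (151.100.207.116 - 151.100.207.119) does not contain 151.100.207.103
  151.100.207.64/27 (151.100.207.64 - 151.100.207.95) does not contain 151.100.207.103
  151.100.192.0/21 (151.100.192.0 - 151.100.199.255) does not contain 151.100.207.103
Longest matching prefix is /18 -> next hop 90.207.180.151.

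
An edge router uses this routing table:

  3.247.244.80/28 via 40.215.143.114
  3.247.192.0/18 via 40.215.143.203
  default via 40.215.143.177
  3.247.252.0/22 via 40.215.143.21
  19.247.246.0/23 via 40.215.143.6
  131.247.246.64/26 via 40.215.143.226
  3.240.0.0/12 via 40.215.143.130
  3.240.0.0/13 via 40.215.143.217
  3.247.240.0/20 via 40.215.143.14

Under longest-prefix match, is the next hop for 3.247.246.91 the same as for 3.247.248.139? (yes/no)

yes

3.247.246.91: longest match 3.247.240.0/20 -> 40.215.143.14
3.247.248.139: longest match 3.247.240.0/20 -> 40.215.143.14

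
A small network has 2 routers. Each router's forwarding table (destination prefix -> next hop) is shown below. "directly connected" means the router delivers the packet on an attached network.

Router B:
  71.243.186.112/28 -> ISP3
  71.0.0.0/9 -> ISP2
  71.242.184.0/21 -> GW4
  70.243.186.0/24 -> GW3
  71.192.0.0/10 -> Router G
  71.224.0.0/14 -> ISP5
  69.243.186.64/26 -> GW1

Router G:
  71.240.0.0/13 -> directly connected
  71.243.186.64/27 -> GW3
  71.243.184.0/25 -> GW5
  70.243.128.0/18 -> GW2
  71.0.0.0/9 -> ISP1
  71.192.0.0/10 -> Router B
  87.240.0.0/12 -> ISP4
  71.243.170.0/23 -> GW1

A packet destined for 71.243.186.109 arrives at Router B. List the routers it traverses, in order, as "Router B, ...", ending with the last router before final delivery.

At Router B: longest match for 71.243.186.109 is 71.192.0.0/10 -> Router G
At Router G: longest match for 71.243.186.109 is 71.240.0.0/13 -> directly connected

Router B, Router G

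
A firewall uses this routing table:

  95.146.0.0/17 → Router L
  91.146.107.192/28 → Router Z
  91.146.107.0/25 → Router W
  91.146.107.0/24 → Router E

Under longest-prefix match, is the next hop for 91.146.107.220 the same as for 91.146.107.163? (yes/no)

yes

91.146.107.220: longest match 91.146.107.0/24 -> Router E
91.146.107.163: longest match 91.146.107.0/24 -> Router E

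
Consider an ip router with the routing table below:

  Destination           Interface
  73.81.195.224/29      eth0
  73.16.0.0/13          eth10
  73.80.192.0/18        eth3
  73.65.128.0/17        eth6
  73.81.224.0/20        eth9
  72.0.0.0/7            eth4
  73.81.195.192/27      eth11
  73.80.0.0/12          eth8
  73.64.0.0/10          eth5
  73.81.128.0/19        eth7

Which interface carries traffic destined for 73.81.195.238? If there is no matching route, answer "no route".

eth8

Routes whose prefix contains 73.81.195.238:
  72.0.0.0/7 (72.0.0.0 - 73.255.255.255) -> eth4
  73.64.0.0/10 (73.64.0.0 - 73.127.255.255) -> eth5
  73.80.0.0/12 (73.80.0.0 - 73.95.255.255) -> eth8
More-specific entries that do NOT match:
  73.81.195.224/29 (73.81.195.224 - 73.81.195.231) does not contain 73.81.195.238
  73.81.195.192/27 (73.81.195.192 - 73.81.195.223) does not contain 73.81.195.238
  73.81.224.0/20 (73.81.224.0 - 73.81.239.255) does not contain 73.81.195.238
  73.81.128.0/19 (73.81.128.0 - 73.81.159.255) does not contain 73.81.195.238
  73.80.192.0/18 (73.80.192.0 - 73.80.255.255) does not contain 73.81.195.238
  73.65.128.0/17 (73.65.128.0 - 73.65.255.255) does not contain 73.81.195.238
  73.16.0.0/13 (73.16.0.0 - 73.23.255.255) does not contain 73.81.195.238
Longest matching prefix is /12 -> interface eth8.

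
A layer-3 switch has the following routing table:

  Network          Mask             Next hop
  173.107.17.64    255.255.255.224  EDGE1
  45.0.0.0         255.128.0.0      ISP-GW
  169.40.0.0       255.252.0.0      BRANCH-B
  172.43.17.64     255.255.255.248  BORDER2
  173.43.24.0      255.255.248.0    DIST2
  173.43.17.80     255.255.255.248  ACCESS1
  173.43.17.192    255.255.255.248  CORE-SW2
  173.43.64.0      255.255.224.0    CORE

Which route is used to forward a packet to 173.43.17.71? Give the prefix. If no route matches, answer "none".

none

173.43.17.71 is outside every listed prefix and there is no default route.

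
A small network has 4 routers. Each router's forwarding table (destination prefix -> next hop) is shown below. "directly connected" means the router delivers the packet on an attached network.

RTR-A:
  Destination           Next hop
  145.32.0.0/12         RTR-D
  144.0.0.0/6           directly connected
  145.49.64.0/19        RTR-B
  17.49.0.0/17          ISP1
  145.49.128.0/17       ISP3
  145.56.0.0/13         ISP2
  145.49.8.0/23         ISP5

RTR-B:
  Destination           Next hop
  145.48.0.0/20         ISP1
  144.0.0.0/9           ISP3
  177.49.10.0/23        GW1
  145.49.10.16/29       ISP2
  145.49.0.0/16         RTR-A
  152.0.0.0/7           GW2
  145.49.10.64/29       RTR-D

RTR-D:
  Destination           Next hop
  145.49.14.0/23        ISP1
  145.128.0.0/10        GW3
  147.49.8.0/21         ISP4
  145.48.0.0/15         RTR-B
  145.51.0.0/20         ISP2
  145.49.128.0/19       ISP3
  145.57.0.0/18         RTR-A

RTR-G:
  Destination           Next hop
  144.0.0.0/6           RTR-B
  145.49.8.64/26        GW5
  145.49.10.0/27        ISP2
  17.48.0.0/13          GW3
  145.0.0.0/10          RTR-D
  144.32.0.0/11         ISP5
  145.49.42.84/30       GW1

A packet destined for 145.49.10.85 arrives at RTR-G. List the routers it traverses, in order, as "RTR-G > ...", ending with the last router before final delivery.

At RTR-G: longest match for 145.49.10.85 is 145.0.0.0/10 -> RTR-D
At RTR-D: longest match for 145.49.10.85 is 145.48.0.0/15 -> RTR-B
At RTR-B: longest match for 145.49.10.85 is 145.49.0.0/16 -> RTR-A
At RTR-A: longest match for 145.49.10.85 is 144.0.0.0/6 -> directly connected

RTR-G > RTR-D > RTR-B > RTR-A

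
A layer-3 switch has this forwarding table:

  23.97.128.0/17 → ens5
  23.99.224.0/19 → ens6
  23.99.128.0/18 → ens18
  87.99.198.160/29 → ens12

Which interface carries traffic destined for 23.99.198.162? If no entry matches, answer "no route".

No entry's prefix contains 23.99.198.162; there is no default route.

no route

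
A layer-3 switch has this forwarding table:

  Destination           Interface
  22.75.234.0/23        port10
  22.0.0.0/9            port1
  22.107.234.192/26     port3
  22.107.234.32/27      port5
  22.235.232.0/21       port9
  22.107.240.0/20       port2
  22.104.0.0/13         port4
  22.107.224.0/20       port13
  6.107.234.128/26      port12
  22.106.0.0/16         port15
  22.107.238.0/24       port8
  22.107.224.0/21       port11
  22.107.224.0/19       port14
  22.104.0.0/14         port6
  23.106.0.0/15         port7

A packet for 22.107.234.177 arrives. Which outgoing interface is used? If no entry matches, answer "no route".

port13

Routes whose prefix contains 22.107.234.177:
  22.0.0.0/9 (22.0.0.0 - 22.127.255.255) -> port1
  22.104.0.0/13 (22.104.0.0 - 22.111.255.255) -> port4
  22.104.0.0/14 (22.104.0.0 - 22.107.255.255) -> port6
  22.107.224.0/19 (22.107.224.0 - 22.107.255.255) -> port14
  22.107.224.0/20 (22.107.224.0 - 22.107.239.255) -> port13
More-specific entries that do NOT match:
  22.107.234.32/27 (22.107.234.32 - 22.107.234.63) does not contain 22.107.234.177
  22.107.234.192/26 (22.107.234.192 - 22.107.234.255) does not contain 22.107.234.177
  6.107.234.128/26 (6.107.234.128 - 6.107.234.191) does not contain 22.107.234.177
  22.107.238.0/24 (22.107.238.0 - 22.107.238.255) does not contain 22.107.234.177
  22.75.234.0/23 (22.75.234.0 - 22.75.235.255) does not contain 22.107.234.177
  22.235.232.0/21 (22.235.232.0 - 22.235.239.255) does not contain 22.107.234.177
  22.107.224.0/21 (22.107.224.0 - 22.107.231.255) does not contain 22.107.234.177
Longest matching prefix is /20 -> interface port13.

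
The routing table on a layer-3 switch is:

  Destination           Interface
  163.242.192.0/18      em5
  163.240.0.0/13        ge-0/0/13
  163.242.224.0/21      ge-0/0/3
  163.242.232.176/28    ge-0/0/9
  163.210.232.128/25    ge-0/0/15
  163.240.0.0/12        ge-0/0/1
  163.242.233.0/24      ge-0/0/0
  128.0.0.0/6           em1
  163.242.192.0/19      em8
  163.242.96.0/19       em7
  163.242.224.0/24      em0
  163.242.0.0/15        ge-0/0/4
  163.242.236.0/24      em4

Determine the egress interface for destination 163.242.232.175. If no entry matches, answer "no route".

Routes whose prefix contains 163.242.232.175:
  163.240.0.0/12 (163.240.0.0 - 163.255.255.255) -> ge-0/0/1
  163.240.0.0/13 (163.240.0.0 - 163.247.255.255) -> ge-0/0/13
  163.242.0.0/15 (163.242.0.0 - 163.243.255.255) -> ge-0/0/4
  163.242.192.0/18 (163.242.192.0 - 163.242.255.255) -> em5
More-specific entries that do NOT match:
  163.242.232.176/28 (163.242.232.176 - 163.242.232.191) does not contain 163.242.232.175
  163.210.232.128/25 (163.210.232.128 - 163.210.232.255) does not contain 163.242.232.175
  163.242.233.0/24 (163.242.233.0 - 163.242.233.255) does not contain 163.242.232.175
  163.242.224.0/24 (163.242.224.0 - 163.242.224.255) does not contain 163.242.232.175
  163.242.236.0/24 (163.242.236.0 - 163.242.236.255) does not contain 163.242.232.175
  163.242.224.0/21 (163.242.224.0 - 163.242.231.255) does not contain 163.242.232.175
  163.242.192.0/19 (163.242.192.0 - 163.242.223.255) does not contain 163.242.232.175
  163.242.96.0/19 (163.242.96.0 - 163.242.127.255) does not contain 163.242.232.175
Longest matching prefix is /18 -> interface em5.

em5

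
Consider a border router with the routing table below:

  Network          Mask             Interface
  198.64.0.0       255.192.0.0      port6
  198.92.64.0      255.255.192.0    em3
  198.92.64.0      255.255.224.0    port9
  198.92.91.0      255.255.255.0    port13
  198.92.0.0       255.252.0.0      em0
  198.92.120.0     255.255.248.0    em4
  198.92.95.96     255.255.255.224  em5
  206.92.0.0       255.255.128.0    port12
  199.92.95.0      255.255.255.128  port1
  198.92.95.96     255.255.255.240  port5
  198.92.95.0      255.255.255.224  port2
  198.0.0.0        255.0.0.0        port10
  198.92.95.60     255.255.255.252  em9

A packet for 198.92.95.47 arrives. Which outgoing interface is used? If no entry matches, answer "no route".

port9

Routes whose prefix contains 198.92.95.47:
  198.0.0.0/8 (198.0.0.0 - 198.255.255.255) -> port10
  198.64.0.0/10 (198.64.0.0 - 198.127.255.255) -> port6
  198.92.0.0/14 (198.92.0.0 - 198.95.255.255) -> em0
  198.92.64.0/18 (198.92.64.0 - 198.92.127.255) -> em3
  198.92.64.0/19 (198.92.64.0 - 198.92.95.255) -> port9
More-specific entries that do NOT match:
  198.92.95.60/30 (198.92.95.60 - 198.92.95.63) does not contain 198.92.95.47
  198.92.95.96/28 (198.92.95.96 - 198.92.95.111) does not contain 198.92.95.47
  198.92.95.96/27 (198.92.95.96 - 198.92.95.127) does not contain 198.92.95.47
  198.92.95.0/27 (198.92.95.0 - 198.92.95.31) does not contain 198.92.95.47
  199.92.95.0/25 (199.92.95.0 - 199.92.95.127) does not contain 198.92.95.47
  198.92.91.0/24 (198.92.91.0 - 198.92.91.255) does not contain 198.92.95.47
  198.92.120.0/21 (198.92.120.0 - 198.92.127.255) does not contain 198.92.95.47
Longest matching prefix is /19 -> interface port9.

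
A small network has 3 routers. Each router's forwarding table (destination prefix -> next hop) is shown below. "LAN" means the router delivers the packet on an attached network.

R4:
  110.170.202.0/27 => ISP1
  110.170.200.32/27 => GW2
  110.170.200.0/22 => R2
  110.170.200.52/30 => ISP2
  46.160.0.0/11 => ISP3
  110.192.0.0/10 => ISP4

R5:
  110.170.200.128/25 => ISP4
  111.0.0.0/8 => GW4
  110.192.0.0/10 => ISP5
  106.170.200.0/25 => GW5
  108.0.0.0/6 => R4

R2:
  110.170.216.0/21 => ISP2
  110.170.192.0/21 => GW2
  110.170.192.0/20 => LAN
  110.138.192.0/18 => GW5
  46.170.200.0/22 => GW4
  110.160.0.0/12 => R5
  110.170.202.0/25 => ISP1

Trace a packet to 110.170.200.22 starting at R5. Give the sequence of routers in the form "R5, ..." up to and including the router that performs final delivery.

R5, R4, R2

At R5: longest match for 110.170.200.22 is 108.0.0.0/6 -> R4
At R4: longest match for 110.170.200.22 is 110.170.200.0/22 -> R2
At R2: longest match for 110.170.200.22 is 110.170.192.0/20 -> LAN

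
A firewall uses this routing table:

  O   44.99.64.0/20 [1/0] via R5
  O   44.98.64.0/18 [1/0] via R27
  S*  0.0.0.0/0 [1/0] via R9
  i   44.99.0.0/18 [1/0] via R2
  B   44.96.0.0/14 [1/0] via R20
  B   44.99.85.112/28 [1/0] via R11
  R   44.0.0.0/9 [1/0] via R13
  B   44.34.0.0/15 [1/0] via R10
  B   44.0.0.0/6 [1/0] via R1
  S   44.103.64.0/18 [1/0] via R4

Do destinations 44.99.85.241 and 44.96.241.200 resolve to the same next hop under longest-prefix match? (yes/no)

44.99.85.241: longest match 44.96.0.0/14 -> R20
44.96.241.200: longest match 44.96.0.0/14 -> R20

yes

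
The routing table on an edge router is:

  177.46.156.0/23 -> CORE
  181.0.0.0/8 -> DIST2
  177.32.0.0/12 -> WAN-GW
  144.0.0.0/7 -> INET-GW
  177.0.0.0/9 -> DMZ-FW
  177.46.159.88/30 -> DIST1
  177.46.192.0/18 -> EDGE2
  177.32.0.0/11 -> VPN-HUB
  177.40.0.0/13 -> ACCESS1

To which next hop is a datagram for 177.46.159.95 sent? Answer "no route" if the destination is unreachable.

Routes whose prefix contains 177.46.159.95:
  177.0.0.0/9 (177.0.0.0 - 177.127.255.255) -> DMZ-FW
  177.32.0.0/11 (177.32.0.0 - 177.63.255.255) -> VPN-HUB
  177.32.0.0/12 (177.32.0.0 - 177.47.255.255) -> WAN-GW
  177.40.0.0/13 (177.40.0.0 - 177.47.255.255) -> ACCESS1
More-specific entries that do NOT match:
  177.46.159.88/30 (177.46.159.88 - 177.46.159.91) does not contain 177.46.159.95
  177.46.156.0/23 (177.46.156.0 - 177.46.157.255) does not contain 177.46.159.95
  177.46.192.0/18 (177.46.192.0 - 177.46.255.255) does not contain 177.46.159.95
Longest matching prefix is /13 -> next hop ACCESS1.

ACCESS1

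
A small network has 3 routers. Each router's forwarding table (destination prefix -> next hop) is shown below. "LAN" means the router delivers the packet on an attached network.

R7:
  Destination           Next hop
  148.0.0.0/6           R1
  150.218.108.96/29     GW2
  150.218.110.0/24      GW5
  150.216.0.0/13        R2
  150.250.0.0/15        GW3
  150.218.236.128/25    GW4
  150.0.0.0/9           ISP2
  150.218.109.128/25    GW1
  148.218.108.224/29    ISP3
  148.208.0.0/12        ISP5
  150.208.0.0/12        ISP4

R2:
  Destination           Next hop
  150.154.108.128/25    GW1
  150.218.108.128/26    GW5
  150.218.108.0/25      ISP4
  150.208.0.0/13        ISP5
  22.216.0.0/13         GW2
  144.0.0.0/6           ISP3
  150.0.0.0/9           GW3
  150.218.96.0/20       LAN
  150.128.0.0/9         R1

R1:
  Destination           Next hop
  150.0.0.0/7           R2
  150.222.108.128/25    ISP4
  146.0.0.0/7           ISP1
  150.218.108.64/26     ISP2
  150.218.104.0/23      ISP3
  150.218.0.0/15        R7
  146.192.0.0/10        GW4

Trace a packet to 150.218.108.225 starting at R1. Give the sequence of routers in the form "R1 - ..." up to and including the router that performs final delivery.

R1 - R7 - R2

At R1: longest match for 150.218.108.225 is 150.218.0.0/15 -> R7
At R7: longest match for 150.218.108.225 is 150.216.0.0/13 -> R2
At R2: longest match for 150.218.108.225 is 150.218.96.0/20 -> LAN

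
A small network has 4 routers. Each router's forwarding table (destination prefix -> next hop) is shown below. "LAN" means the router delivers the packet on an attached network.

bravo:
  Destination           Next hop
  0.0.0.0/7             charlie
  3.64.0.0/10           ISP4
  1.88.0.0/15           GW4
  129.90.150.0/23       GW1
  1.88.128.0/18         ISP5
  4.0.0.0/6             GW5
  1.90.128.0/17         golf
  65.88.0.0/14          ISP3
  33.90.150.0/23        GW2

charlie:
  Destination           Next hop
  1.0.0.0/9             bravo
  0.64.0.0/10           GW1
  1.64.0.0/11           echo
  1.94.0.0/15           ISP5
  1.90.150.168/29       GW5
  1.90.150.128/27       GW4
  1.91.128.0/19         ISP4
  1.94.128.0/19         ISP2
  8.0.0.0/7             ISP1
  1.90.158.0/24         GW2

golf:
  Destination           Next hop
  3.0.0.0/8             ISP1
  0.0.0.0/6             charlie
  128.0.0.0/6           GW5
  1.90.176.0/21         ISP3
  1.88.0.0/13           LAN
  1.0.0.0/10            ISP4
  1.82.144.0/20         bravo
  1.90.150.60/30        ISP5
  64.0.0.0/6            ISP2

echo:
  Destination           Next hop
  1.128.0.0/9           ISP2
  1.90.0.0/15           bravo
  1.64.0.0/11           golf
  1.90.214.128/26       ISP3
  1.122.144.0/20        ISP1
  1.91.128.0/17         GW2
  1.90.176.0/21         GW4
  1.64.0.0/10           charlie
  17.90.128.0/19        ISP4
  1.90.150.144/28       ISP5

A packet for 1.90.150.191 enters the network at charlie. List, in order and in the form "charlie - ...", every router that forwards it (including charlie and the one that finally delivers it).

charlie - echo - bravo - golf

At charlie: longest match for 1.90.150.191 is 1.64.0.0/11 -> echo
At echo: longest match for 1.90.150.191 is 1.90.0.0/15 -> bravo
At bravo: longest match for 1.90.150.191 is 1.90.128.0/17 -> golf
At golf: longest match for 1.90.150.191 is 1.88.0.0/13 -> LAN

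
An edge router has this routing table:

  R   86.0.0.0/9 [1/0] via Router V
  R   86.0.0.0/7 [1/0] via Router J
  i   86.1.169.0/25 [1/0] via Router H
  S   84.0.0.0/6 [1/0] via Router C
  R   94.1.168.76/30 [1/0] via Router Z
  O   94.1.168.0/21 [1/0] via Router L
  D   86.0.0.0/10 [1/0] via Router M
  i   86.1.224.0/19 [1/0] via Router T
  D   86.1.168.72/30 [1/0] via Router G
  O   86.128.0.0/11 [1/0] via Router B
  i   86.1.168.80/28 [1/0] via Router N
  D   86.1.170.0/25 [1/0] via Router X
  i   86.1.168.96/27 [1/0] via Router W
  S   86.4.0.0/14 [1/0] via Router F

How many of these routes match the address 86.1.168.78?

Prefixes containing 86.1.168.78:
  84.0.0.0/6 (84.0.0.0 - 87.255.255.255)
  86.0.0.0/7 (86.0.0.0 - 87.255.255.255)
  86.0.0.0/9 (86.0.0.0 - 86.127.255.255)
  86.0.0.0/10 (86.0.0.0 - 86.63.255.255)
Total matching entries: 4.

4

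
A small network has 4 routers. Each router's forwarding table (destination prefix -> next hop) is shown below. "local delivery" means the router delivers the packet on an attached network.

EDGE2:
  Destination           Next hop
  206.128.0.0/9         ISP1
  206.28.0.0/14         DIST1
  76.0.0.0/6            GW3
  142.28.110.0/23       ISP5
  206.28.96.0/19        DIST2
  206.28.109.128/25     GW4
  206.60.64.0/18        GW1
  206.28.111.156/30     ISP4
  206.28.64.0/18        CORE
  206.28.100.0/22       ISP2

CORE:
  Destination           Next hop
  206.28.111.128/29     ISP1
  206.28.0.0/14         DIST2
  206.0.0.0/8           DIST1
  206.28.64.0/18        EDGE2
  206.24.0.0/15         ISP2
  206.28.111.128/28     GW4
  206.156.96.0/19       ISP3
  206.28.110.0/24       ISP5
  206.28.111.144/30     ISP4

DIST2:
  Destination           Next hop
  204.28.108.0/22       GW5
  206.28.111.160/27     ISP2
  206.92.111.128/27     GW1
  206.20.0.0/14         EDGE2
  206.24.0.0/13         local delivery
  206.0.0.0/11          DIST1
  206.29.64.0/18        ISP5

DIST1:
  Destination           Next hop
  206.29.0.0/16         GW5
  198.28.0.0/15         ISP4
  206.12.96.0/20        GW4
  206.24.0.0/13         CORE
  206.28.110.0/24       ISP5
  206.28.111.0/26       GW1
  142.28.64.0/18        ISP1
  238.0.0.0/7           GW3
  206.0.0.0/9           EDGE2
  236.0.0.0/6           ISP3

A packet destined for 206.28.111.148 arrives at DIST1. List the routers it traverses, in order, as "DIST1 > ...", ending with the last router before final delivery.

At DIST1: longest match for 206.28.111.148 is 206.24.0.0/13 -> CORE
At CORE: longest match for 206.28.111.148 is 206.28.64.0/18 -> EDGE2
At EDGE2: longest match for 206.28.111.148 is 206.28.96.0/19 -> DIST2
At DIST2: longest match for 206.28.111.148 is 206.24.0.0/13 -> local delivery

DIST1 > CORE > EDGE2 > DIST2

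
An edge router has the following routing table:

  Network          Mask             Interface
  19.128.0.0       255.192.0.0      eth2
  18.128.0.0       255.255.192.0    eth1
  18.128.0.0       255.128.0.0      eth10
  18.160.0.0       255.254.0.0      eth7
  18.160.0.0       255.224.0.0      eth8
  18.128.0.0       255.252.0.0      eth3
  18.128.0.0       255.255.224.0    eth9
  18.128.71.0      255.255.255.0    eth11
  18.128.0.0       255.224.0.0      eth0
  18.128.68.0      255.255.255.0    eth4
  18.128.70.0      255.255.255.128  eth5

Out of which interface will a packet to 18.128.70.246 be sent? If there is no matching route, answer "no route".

Routes whose prefix contains 18.128.70.246:
  18.128.0.0/9 (18.128.0.0 - 18.255.255.255) -> eth10
  18.128.0.0/11 (18.128.0.0 - 18.159.255.255) -> eth0
  18.128.0.0/14 (18.128.0.0 - 18.131.255.255) -> eth3
More-specific entries that do NOT match:
  18.128.70.0/25 (18.128.70.0 - 18.128.70.127) does not contain 18.128.70.246
  18.128.71.0/24 (18.128.71.0 - 18.128.71.255) does not contain 18.128.70.246
  18.128.68.0/24 (18.128.68.0 - 18.128.68.255) does not contain 18.128.70.246
  18.128.0.0/19 (18.128.0.0 - 18.128.31.255) does not contain 18.128.70.246
  18.128.0.0/18 (18.128.0.0 - 18.128.63.255) does not contain 18.128.70.246
  18.160.0.0/15 (18.160.0.0 - 18.161.255.255) does not contain 18.128.70.246
Longest matching prefix is /14 -> interface eth3.

eth3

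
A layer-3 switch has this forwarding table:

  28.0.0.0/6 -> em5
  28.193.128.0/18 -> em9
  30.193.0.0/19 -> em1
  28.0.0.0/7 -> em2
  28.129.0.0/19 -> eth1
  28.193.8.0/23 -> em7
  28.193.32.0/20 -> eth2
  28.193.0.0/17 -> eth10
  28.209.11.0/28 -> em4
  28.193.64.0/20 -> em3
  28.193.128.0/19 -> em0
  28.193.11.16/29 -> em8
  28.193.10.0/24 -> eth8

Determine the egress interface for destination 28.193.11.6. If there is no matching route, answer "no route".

Routes whose prefix contains 28.193.11.6:
  28.0.0.0/6 (28.0.0.0 - 31.255.255.255) -> em5
  28.0.0.0/7 (28.0.0.0 - 29.255.255.255) -> em2
  28.193.0.0/17 (28.193.0.0 - 28.193.127.255) -> eth10
More-specific entries that do NOT match:
  28.193.11.16/29 (28.193.11.16 - 28.193.11.23) does not contain 28.193.11.6
  28.209.11.0/28 (28.209.11.0 - 28.209.11.15) does not contain 28.193.11.6
  28.193.10.0/24 (28.193.10.0 - 28.193.10.255) does not contain 28.193.11.6
  28.193.8.0/23 (28.193.8.0 - 28.193.9.255) does not contain 28.193.11.6
  28.193.32.0/20 (28.193.32.0 - 28.193.47.255) does not contain 28.193.11.6
  28.193.64.0/20 (28.193.64.0 - 28.193.79.255) does not contain 28.193.11.6
  30.193.0.0/19 (30.193.0.0 - 30.193.31.255) does not contain 28.193.11.6
  28.129.0.0/19 (28.129.0.0 - 28.129.31.255) does not contain 28.193.11.6
  28.193.128.0/19 (28.193.128.0 - 28.193.159.255) does not contain 28.193.11.6
  28.193.128.0/18 (28.193.128.0 - 28.193.191.255) does not contain 28.193.11.6
Longest matching prefix is /17 -> interface eth10.

eth10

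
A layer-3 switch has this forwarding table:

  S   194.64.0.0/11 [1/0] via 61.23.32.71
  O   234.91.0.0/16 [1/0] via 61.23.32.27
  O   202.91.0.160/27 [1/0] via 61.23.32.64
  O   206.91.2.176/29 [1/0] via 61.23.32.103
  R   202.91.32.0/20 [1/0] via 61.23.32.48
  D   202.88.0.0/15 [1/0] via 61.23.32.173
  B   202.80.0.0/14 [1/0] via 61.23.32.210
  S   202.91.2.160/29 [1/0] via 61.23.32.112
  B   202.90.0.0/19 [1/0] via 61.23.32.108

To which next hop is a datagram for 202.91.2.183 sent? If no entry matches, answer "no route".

no route

No entry's prefix contains 202.91.2.183; there is no default route.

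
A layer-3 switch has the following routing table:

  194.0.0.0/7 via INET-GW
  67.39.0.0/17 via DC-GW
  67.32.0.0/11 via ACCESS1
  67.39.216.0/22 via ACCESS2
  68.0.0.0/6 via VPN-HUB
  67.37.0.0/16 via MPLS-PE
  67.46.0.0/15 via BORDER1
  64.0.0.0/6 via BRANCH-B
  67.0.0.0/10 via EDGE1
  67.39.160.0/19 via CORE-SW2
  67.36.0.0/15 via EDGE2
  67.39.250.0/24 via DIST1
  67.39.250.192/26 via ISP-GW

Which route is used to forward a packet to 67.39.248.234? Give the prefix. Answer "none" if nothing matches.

Entries matching 67.39.248.234:
  64.0.0.0/6 (64.0.0.0 - 67.255.255.255)
  67.0.0.0/10 (67.0.0.0 - 67.63.255.255)
  67.32.0.0/11 (67.32.0.0 - 67.63.255.255)
Most specific is 67.32.0.0/11.

67.32.0.0/11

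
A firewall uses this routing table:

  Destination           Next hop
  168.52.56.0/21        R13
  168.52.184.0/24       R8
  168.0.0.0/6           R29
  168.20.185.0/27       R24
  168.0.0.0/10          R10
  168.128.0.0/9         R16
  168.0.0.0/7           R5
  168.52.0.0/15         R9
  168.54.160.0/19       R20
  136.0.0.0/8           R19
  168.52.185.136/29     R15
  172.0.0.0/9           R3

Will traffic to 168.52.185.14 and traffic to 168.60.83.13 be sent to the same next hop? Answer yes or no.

no

168.52.185.14: longest match 168.52.0.0/15 -> R9
168.60.83.13: longest match 168.0.0.0/10 -> R10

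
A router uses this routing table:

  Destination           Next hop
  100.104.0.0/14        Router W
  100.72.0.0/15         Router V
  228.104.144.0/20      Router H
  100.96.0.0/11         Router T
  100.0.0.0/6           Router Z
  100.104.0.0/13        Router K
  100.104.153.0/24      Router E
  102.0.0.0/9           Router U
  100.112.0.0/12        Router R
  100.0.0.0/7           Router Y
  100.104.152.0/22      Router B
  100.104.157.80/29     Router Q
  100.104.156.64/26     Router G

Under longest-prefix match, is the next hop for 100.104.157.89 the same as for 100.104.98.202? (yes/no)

yes

100.104.157.89: longest match 100.104.0.0/14 -> Router W
100.104.98.202: longest match 100.104.0.0/14 -> Router W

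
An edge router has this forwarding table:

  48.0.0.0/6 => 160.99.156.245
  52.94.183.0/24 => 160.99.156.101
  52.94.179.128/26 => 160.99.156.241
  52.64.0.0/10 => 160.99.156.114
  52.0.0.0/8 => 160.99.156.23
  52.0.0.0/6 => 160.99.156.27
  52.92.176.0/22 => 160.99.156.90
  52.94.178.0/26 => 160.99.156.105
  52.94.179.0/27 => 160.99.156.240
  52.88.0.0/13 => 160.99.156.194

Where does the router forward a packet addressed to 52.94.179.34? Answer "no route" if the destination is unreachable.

Routes whose prefix contains 52.94.179.34:
  52.0.0.0/6 (52.0.0.0 - 55.255.255.255) -> 160.99.156.27
  52.0.0.0/8 (52.0.0.0 - 52.255.255.255) -> 160.99.156.23
  52.64.0.0/10 (52.64.0.0 - 52.127.255.255) -> 160.99.156.114
  52.88.0.0/13 (52.88.0.0 - 52.95.255.255) -> 160.99.156.194
More-specific entries that do NOT match:
  52.94.179.0/27 (52.94.179.0 - 52.94.179.31) does not contain 52.94.179.34
  52.94.179.128/26 (52.94.179.128 - 52.94.179.191) does not contain 52.94.179.34
  52.94.178.0/26 (52.94.178.0 - 52.94.178.63) does not contain 52.94.179.34
  52.94.183.0/24 (52.94.183.0 - 52.94.183.255) does not contain 52.94.179.34
  52.92.176.0/22 (52.92.176.0 - 52.92.179.255) does not contain 52.94.179.34
Longest matching prefix is /13 -> next hop 160.99.156.194.

160.99.156.194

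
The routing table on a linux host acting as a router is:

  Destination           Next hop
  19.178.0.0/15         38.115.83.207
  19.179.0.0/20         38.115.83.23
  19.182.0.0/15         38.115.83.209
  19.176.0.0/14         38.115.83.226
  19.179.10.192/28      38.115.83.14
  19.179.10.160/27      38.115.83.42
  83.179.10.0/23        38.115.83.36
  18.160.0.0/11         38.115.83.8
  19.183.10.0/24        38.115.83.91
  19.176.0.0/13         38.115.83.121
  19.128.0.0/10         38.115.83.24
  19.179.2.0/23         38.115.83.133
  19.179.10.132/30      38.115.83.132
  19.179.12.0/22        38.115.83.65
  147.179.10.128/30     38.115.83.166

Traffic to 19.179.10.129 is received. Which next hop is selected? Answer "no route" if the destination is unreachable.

Routes whose prefix contains 19.179.10.129:
  19.128.0.0/10 (19.128.0.0 - 19.191.255.255) -> 38.115.83.24
  19.176.0.0/13 (19.176.0.0 - 19.183.255.255) -> 38.115.83.121
  19.176.0.0/14 (19.176.0.0 - 19.179.255.255) -> 38.115.83.226
  19.178.0.0/15 (19.178.0.0 - 19.179.255.255) -> 38.115.83.207
  19.179.0.0/20 (19.179.0.0 - 19.179.15.255) -> 38.115.83.23
More-specific entries that do NOT match:
  19.179.10.132/30 (19.179.10.132 - 19.179.10.135) does not contain 19.179.10.129
  147.179.10.128/30 (147.179.10.128 - 147.179.10.131) does not contain 19.179.10.129
  19.179.10.192/28 (19.179.10.192 - 19.179.10.207) does not contain 19.179.10.129
  19.179.10.160/27 (19.179.10.160 - 19.179.10.191) does not contain 19.179.10.129
  19.183.10.0/24 (19.183.10.0 - 19.183.10.255) does not contain 19.179.10.129
  83.179.10.0/23 (83.179.10.0 - 83.179.11.255) does not contain 19.179.10.129
  19.179.2.0/23 (19.179.2.0 - 19.179.3.255) does not contain 19.179.10.129
  19.179.12.0/22 (19.179.12.0 - 19.179.15.255) does not contain 19.179.10.129
Longest matching prefix is /20 -> next hop 38.115.83.23.

38.115.83.23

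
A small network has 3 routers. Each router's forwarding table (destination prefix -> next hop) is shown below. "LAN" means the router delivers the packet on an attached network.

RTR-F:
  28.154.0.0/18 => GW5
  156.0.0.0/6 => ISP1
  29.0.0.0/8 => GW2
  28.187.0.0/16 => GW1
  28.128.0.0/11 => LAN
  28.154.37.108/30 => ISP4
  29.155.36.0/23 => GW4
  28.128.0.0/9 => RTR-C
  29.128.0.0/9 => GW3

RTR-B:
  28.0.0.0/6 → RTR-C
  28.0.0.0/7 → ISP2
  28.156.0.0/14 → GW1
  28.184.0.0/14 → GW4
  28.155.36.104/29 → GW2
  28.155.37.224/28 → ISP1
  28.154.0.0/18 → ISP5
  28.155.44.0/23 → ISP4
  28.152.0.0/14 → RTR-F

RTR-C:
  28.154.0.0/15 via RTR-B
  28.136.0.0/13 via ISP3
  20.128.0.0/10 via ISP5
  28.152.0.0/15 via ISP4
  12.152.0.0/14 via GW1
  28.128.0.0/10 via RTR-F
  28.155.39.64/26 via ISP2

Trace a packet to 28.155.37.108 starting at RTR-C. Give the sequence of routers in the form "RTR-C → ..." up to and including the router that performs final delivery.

RTR-C → RTR-B → RTR-F

At RTR-C: longest match for 28.155.37.108 is 28.154.0.0/15 -> RTR-B
At RTR-B: longest match for 28.155.37.108 is 28.152.0.0/14 -> RTR-F
At RTR-F: longest match for 28.155.37.108 is 28.128.0.0/11 -> LAN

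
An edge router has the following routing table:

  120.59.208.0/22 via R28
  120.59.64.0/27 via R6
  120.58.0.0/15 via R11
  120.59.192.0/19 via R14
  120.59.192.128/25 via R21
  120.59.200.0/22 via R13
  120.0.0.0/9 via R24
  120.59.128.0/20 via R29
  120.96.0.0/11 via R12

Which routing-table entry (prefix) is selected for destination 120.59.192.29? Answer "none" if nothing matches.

120.59.192.0/19

Entries matching 120.59.192.29:
  120.0.0.0/9 (120.0.0.0 - 120.127.255.255)
  120.58.0.0/15 (120.58.0.0 - 120.59.255.255)
  120.59.192.0/19 (120.59.192.0 - 120.59.223.255)
Most specific is 120.59.192.0/19.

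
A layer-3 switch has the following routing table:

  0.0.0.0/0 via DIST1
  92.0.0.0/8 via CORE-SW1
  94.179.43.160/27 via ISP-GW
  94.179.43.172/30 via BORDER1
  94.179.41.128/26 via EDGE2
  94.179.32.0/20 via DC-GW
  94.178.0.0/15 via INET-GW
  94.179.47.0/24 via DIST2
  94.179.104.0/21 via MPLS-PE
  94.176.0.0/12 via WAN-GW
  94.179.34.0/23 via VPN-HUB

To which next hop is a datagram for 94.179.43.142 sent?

DC-GW

Routes whose prefix contains 94.179.43.142:
  0.0.0.0/0 (default, matches everything) -> DIST1
  94.176.0.0/12 (94.176.0.0 - 94.191.255.255) -> WAN-GW
  94.178.0.0/15 (94.178.0.0 - 94.179.255.255) -> INET-GW
  94.179.32.0/20 (94.179.32.0 - 94.179.47.255) -> DC-GW
More-specific entries that do NOT match:
  94.179.43.172/30 (94.179.43.172 - 94.179.43.175) does not contain 94.179.43.142
  94.179.43.160/27 (94.179.43.160 - 94.179.43.191) does not contain 94.179.43.142
  94.179.41.128/26 (94.179.41.128 - 94.179.41.191) does not contain 94.179.43.142
  94.179.47.0/24 (94.179.47.0 - 94.179.47.255) does not contain 94.179.43.142
  94.179.34.0/23 (94.179.34.0 - 94.179.35.255) does not contain 94.179.43.142
  94.179.104.0/21 (94.179.104.0 - 94.179.111.255) does not contain 94.179.43.142
Longest matching prefix is /20 -> next hop DC-GW.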